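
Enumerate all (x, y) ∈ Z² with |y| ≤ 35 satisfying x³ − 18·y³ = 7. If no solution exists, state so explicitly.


The equation is x³ - 18y³ = 7. For fixed y, x³ = 18·y³ + 7, so a solution requires the RHS to be a perfect cube.
Strategy: iterate y from -35 to 35, compute RHS = 18·y³ + 7, and check whether it is a (positive or negative) perfect cube.
Check small values of y:
  y = 0: RHS = 7 is not a perfect cube.
  y = 1: RHS = 25 is not a perfect cube.
  y = -1: RHS = -11 is not a perfect cube.
  y = 2: RHS = 151 is not a perfect cube.
  y = -2: RHS = -137 is not a perfect cube.
  y = 3: RHS = 493 is not a perfect cube.
  y = -3: RHS = -479 is not a perfect cube.
Continuing the search up to |y| = 35 finds no solutions either.
No (x, y) in the scanned range satisfies the equation.

No integer solutions with |y| ≤ 35.


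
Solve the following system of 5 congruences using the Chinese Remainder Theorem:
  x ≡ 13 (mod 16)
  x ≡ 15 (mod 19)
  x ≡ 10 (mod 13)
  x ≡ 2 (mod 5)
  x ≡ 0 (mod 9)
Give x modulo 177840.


Product of moduli M = 16 · 19 · 13 · 5 · 9 = 177840.
Merge one congruence at a time:
  Start: x ≡ 13 (mod 16).
  Combine with x ≡ 15 (mod 19); new modulus lcm = 304.
    Write x = 13 + 16·t and substitute into x ≡ 15 (mod 19): 16·t ≡ 15 − 13 = 2 (mod 19).
    The inverse of 16 mod 19 is 6 (since 16·6 = 96 = 5·19 + 1), so t ≡ 6·2 = 12 ≡ 12 (mod 19).
    Then x = 13 + 16·12 = 205, valid modulo lcm(16, 19) = 304: x ≡ 205 (mod 304).
  Combine with x ≡ 10 (mod 13); new modulus lcm = 3952.
    Write x = 205 + 304·t and substitute into x ≡ 10 (mod 13): 304·t ≡ 10 − 205 = -195 (mod 13).
    Reduce coefficients mod 13: 5·t ≡ 0 (mod 13).
    The inverse of 5 mod 13 is 8 (since 5·8 = 40 = 3·13 + 1), so t ≡ 8·0 = 0 ≡ 0 (mod 13).
    Then x = 205 + 304·0 = 205, valid modulo lcm(304, 13) = 3952: x ≡ 205 (mod 3952).
  Combine with x ≡ 2 (mod 5); new modulus lcm = 19760.
    Write x = 205 + 3952·t and substitute into x ≡ 2 (mod 5): 3952·t ≡ 2 − 205 = -203 (mod 5).
    Reduce coefficients mod 5: 2·t ≡ 2 (mod 5).
    The inverse of 2 mod 5 is 3 (since 2·3 = 6 = 1·5 + 1), so t ≡ 3·2 = 6 ≡ 1 (mod 5).
    Then x = 205 + 3952·1 = 4157, valid modulo lcm(3952, 5) = 19760: x ≡ 4157 (mod 19760).
  Combine with x ≡ 0 (mod 9); new modulus lcm = 177840.
    Write x = 4157 + 19760·t and substitute into x ≡ 0 (mod 9): 19760·t ≡ 0 − 4157 = -4157 (mod 9).
    Reduce coefficients mod 9: 5·t ≡ 1 (mod 9).
    The inverse of 5 mod 9 is 2 (since 5·2 = 10 = 1·9 + 1), so t ≡ 2·1 = 2 ≡ 2 (mod 9).
    Then x = 4157 + 19760·2 = 43677, valid modulo lcm(19760, 9) = 177840: x ≡ 43677 (mod 177840).
Verify against each original: 43677 mod 16 = 13, 43677 mod 19 = 15, 43677 mod 13 = 10, 43677 mod 5 = 2, 43677 mod 9 = 0.

x ≡ 43677 (mod 177840).


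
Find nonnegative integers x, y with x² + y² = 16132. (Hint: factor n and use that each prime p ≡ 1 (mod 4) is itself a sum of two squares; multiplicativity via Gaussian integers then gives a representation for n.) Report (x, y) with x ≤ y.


Step 1: Factor n = 16132 = 2^2 · 37 · 109.
Step 2: Check the mod-4 condition on each prime factor: 2 = 2 (special); 37 ≡ 1 (mod 4), exponent 1; 109 ≡ 1 (mod 4), exponent 1.
All primes ≡ 3 (mod 4) appear to even exponent (or don't appear), so by the two-squares theorem n IS expressible as a sum of two squares.
Step 3: Build a representation. Group n = k² · m with k = 2 and m = 37 · 109 = 4033 (a product of primes ≡ 1 (mod 4)); a representation of m scales to one of n via (k·x)² + (k·y)² = k²(x² + y²). Each prime p ≡ 1 (mod 4) is itself a sum of two squares; find a² by testing p − a² for a perfect square:
  37: 37 − 1² = 36 = 6² ⇒ 37 = 1² + 6².
  109: 109 − 1² = 108, 109 − 2² = 105, 109 − 3² = 100 = 10² ⇒ 109 = 3² + 10².
  Combine using the Brahmagupta–Fibonacci identity (a² + b²)(c² + d²) = (ac − bd)² + (ad + bc)² = (ac + bd)² + (ad − bc)²:
  37 · 109 = 4033: from (1² + 6²)(3² + 10²), take (1·3 − 6·10, 1·10 + 6·3) = (3 − 60, 10 + 18) = (-57, 28); dropping signs (only squares matter) gives (57, 28); check 57² + 28² = 3249 + 784 = 4033 ✓.
  Scale by k = 2: (2·57, 2·28) = (114, 56).
Step 4: Order so x ≤ y and verify: 56² + 114² = 3136 + 12996 = 16132 = n. ✓

n = 16132 = 56² + 114² (one valid representation with x ≤ y).


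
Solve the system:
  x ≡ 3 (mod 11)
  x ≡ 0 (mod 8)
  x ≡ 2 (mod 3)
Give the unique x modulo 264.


Moduli 11, 8, 3 are pairwise coprime; by CRT there is a unique solution modulo M = 11 · 8 · 3 = 264.
Solve pairwise, accumulating the modulus:
  Start with x ≡ 3 (mod 11).
  Combine with x ≡ 0 (mod 8): since gcd(11, 8) = 1, we get a unique residue mod 88.
    Write x = 3 + 11·t and substitute into x ≡ 0 (mod 8): 11·t ≡ 0 − 3 = -3 (mod 8).
    Reduce coefficients mod 8: 3·t ≡ 5 (mod 8).
    The inverse of 3 mod 8 is 3 (since 3·3 = 9 = 1·8 + 1), so t ≡ 3·5 = 15 ≡ 7 (mod 8).
    Then x = 3 + 11·7 = 80, valid modulo lcm(11, 8) = 88: x ≡ 80 (mod 88).
  Combine with x ≡ 2 (mod 3): since gcd(88, 3) = 1, we get a unique residue mod 264.
    Write x = 80 + 88·t and substitute into x ≡ 2 (mod 3): 88·t ≡ 2 − 80 = -78 (mod 3).
    Reduce coefficients mod 3: 1·t ≡ 0 (mod 3).
    So t ≡ 0 (mod 3).
    Then x = 80 + 88·0 = 80, valid modulo lcm(88, 3) = 264: x ≡ 80 (mod 264).
Verify: 80 mod 11 = 3 ✓, 80 mod 8 = 0 ✓, 80 mod 3 = 2 ✓.

x ≡ 80 (mod 264).


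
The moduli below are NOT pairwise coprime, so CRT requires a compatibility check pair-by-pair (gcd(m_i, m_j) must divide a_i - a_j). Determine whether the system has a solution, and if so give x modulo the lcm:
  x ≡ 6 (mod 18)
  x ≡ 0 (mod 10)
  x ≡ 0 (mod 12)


Moduli 18, 10, 12 are not pairwise coprime, so CRT works modulo lcm(m_i) when all pairwise compatibility conditions hold.
Pairwise compatibility: gcd(m_i, m_j) must divide a_i - a_j for every pair.
Merge one congruence at a time:
  Start: x ≡ 6 (mod 18).
  Combine with x ≡ 0 (mod 10): gcd(18, 10) = 2; 0 - 6 = -6, which IS divisible by 2, so compatible.
    Write x = 6 + 18·t and substitute into x ≡ 0 (mod 10): 18·t ≡ 0 − 6 = -6 (mod 10).
    Divide the congruence (and modulus) by g = 2: 9·t ≡ -3 (mod 5).
    Reduce coefficients mod 5: 4·t ≡ 2 (mod 5).
    The inverse of 4 mod 5 is 4 (since 4·4 = 16 = 3·5 + 1), so t ≡ 4·2 = 8 ≡ 3 (mod 5).
    Then x = 6 + 18·3 = 60, valid modulo lcm(18, 10) = 90: x ≡ 60 (mod 90).
  Combine with x ≡ 0 (mod 12): gcd(90, 12) = 6; 0 - 60 = -60, which IS divisible by 6, so compatible.
    Write x = 60 + 90·t and substitute into x ≡ 0 (mod 12): 90·t ≡ 0 − 60 = -60 (mod 12).
    Divide the congruence (and modulus) by g = 6: 15·t ≡ -10 (mod 2).
    Reduce coefficients mod 2: 1·t ≡ 0 (mod 2).
    So t ≡ 0 (mod 2).
    Then x = 60 + 90·0 = 60, valid modulo lcm(90, 12) = 180: x ≡ 60 (mod 180).
Verify: 60 mod 18 = 6, 60 mod 10 = 0, 60 mod 12 = 0.

x ≡ 60 (mod 180).


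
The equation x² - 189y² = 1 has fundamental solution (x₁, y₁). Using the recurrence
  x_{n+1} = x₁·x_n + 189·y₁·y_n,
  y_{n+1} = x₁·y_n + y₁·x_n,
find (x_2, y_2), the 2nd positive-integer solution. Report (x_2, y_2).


Step 1: Find the fundamental solution (x₁, y₁) of x² - 189y² = 1.
  Expand √189 as a continued fraction. a₀ = ⌊√189⌋ = 13; iterate m_{k+1} = d_k·a_k − m_k, d_{k+1} = (189 − m_{k+1}²)/d_k, a_{k+1} = ⌊(a₀ + m_{k+1})/d_{k+1}⌋ (starting m₀ = 0, d₀ = 1), with convergents p_k = a_k·p_{k-1} + p_{k-2}, q_k = a_k·q_{k-1} + q_{k-2} (p₋₁ = 1, q₋₁ = 0):
  k = 0: a₀ = 13; p₀/q₀ = 13/1; p₀² − 189·q₀² = 169 − 189 = -20.
  k = 1: m = 13, d = 20, a = ⌊(13 + 13)/20⌋ = 1; p/q = (1·13 + 1)/(1·1 + 0) = 14/1; p² − 189·q² = 196 − 189 = 7.
  k = 2: m = 7, d = 7, a = ⌊(13 + 7)/7⌋ = 2; p/q = (2·14 + 13)/(2·1 + 1) = 41/3; p² − 189·q² = 1681 − 1701 = -20.
  k = 3: m = 7, d = 20, a = ⌊(13 + 7)/20⌋ = 1; p/q = (1·41 + 14)/(1·3 + 1) = 55/4; p² − 189·q² = 3025 − 3024 = 1.
  The first convergent with p² − 189·q² = 1 gives the fundamental solution (x₁, y₁) = (55, 4).
Step 2: Apply the recurrence (x_{n+1}, y_{n+1}) = (x₁x_n + 189y₁y_n, x₁y_n + y₁x_n) repeatedly.
  From (x_1, y_1) = (55, 4): x_2 = 55·55 + 189·4·4 = 6049; y_2 = 55·4 + 4·55 = 440.
Step 3: Verify x_2² - 189·y_2² = 36590401 - 36590400 = 1 (should be 1). ✓

(x_1, y_1) = (55, 4); (x_2, y_2) = (6049, 440).


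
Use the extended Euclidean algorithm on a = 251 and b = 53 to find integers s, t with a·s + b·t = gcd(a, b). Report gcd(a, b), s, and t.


Euclidean algorithm on (251, 53) — divide until remainder is 0:
  251 = 4 · 53 + 39
  53 = 1 · 39 + 14
  39 = 2 · 14 + 11
  14 = 1 · 11 + 3
  11 = 3 · 3 + 2
  3 = 1 · 2 + 1
  2 = 2 · 1 + 0
gcd(251, 53) = 1.
Track Bezout coefficients alongside the remainders: start with r₀ = 251 = a·1 + b·0 (s = 1, t = 0) and r₁ = 53 = a·0 + b·1 (s = 0, t = 1); each new remainder r_{k+1} = r_{k-1} − q_k·r_k inherits s_{k+1} = s_{k-1} − q_k·s_k, t_{k+1} = t_{k-1} − q_k·t_k, so r_k = a·s_k + b·t_k at every step:
  q = 4: r = 39, s = 1 − 4·0 = 1, t = 0 − 4·1 = -4  (check: 251·1 + 53·(-4) = 39)
  q = 1: r = 14, s = 0 − 1·1 = -1, t = 1 − 1·(-4) = 5  (check: 251·(-1) + 53·5 = 14)
  q = 2: r = 11, s = 1 − 2·(-1) = 3, t = -4 − 2·5 = -14  (check: 251·3 + 53·(-14) = 11)
  q = 1: r = 3, s = -1 − 1·3 = -4, t = 5 − 1·(-14) = 19  (check: 251·(-4) + 53·19 = 3)
  q = 3: r = 2, s = 3 − 3·(-4) = 15, t = -14 − 3·19 = -71  (check: 251·15 + 53·(-71) = 2)
  q = 1: r = 1, s = -4 − 1·15 = -19, t = 19 − 1·(-71) = 90  (check: 251·(-19) + 53·90 = 1)
The row with r = 1 (the gcd) gives the Bezout coefficients s = -19, t = 90.
Result: 251 · (-19) + 53 · (90) = 1.

gcd(251, 53) = 1; s = -19, t = 90 (check: 251·(-19) + 53·90 = 1).


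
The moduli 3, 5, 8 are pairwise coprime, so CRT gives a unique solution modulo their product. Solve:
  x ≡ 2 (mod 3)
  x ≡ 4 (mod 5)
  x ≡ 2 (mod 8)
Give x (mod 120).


Moduli 3, 5, 8 are pairwise coprime; by CRT there is a unique solution modulo M = 3 · 5 · 8 = 120.
Solve pairwise, accumulating the modulus:
  Start with x ≡ 2 (mod 3).
  Combine with x ≡ 4 (mod 5): since gcd(3, 5) = 1, we get a unique residue mod 15.
    Write x = 2 + 3·t and substitute into x ≡ 4 (mod 5): 3·t ≡ 4 − 2 = 2 (mod 5).
    The inverse of 3 mod 5 is 2 (since 3·2 = 6 = 1·5 + 1), so t ≡ 2·2 = 4 ≡ 4 (mod 5).
    Then x = 2 + 3·4 = 14, valid modulo lcm(3, 5) = 15: x ≡ 14 (mod 15).
  Combine with x ≡ 2 (mod 8): since gcd(15, 8) = 1, we get a unique residue mod 120.
    Write x = 14 + 15·t and substitute into x ≡ 2 (mod 8): 15·t ≡ 2 − 14 = -12 (mod 8).
    Reduce coefficients mod 8: 7·t ≡ 4 (mod 8).
    The inverse of 7 mod 8 is 7 (since 7·7 = 49 = 6·8 + 1), so t ≡ 7·4 = 28 ≡ 4 (mod 8).
    Then x = 14 + 15·4 = 74, valid modulo lcm(15, 8) = 120: x ≡ 74 (mod 120).
Verify: 74 mod 3 = 2 ✓, 74 mod 5 = 4 ✓, 74 mod 8 = 2 ✓.

x ≡ 74 (mod 120).


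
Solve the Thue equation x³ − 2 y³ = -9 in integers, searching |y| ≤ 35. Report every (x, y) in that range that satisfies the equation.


The equation is x³ - 2y³ = -9. For fixed y, x³ = 2·y³ − 9, so a solution requires the RHS to be a perfect cube.
Strategy: iterate y from -35 to 35, compute RHS = 2·y³ − 9, and check whether it is a (positive or negative) perfect cube.
Check small values of y:
  y = 0: RHS = -9 is not a perfect cube.
  y = 1: RHS = -7 is not a perfect cube.
  y = -1: RHS = -11 is not a perfect cube.
  y = 2: RHS = 7 is not a perfect cube.
  y = -2: RHS = -25 is not a perfect cube.
  y = 3: RHS = 45 is not a perfect cube.
  y = -3: RHS = -63 is not a perfect cube.
Continuing the search up to |y| = 35 finds no solutions either.
No (x, y) in the scanned range satisfies the equation.

No integer solutions with |y| ≤ 35.


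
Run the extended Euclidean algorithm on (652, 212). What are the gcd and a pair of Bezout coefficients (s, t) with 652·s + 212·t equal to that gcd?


Euclidean algorithm on (652, 212) — divide until remainder is 0:
  652 = 3 · 212 + 16
  212 = 13 · 16 + 4
  16 = 4 · 4 + 0
gcd(652, 212) = 4.
Track Bezout coefficients alongside the remainders: start with r₀ = 652 = a·1 + b·0 (s = 1, t = 0) and r₁ = 212 = a·0 + b·1 (s = 0, t = 1); each new remainder r_{k+1} = r_{k-1} − q_k·r_k inherits s_{k+1} = s_{k-1} − q_k·s_k, t_{k+1} = t_{k-1} − q_k·t_k, so r_k = a·s_k + b·t_k at every step:
  q = 3: r = 16, s = 1 − 3·0 = 1, t = 0 − 3·1 = -3  (check: 652·1 + 212·(-3) = 16)
  q = 13: r = 4, s = 0 − 13·1 = -13, t = 1 − 13·(-3) = 40  (check: 652·(-13) + 212·40 = 4)
The row with r = 4 (the gcd) gives the Bezout coefficients s = -13, t = 40.
Result: 652 · (-13) + 212 · (40) = 4.

gcd(652, 212) = 4; s = -13, t = 40 (check: 652·(-13) + 212·40 = 4).


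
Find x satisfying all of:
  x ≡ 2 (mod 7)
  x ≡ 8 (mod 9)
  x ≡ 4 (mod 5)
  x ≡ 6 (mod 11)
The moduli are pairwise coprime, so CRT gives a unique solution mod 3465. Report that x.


Product of moduli M = 7 · 9 · 5 · 11 = 3465.
Merge one congruence at a time:
  Start: x ≡ 2 (mod 7).
  Combine with x ≡ 8 (mod 9); new modulus lcm = 63.
    Write x = 2 + 7·t and substitute into x ≡ 8 (mod 9): 7·t ≡ 8 − 2 = 6 (mod 9).
    The inverse of 7 mod 9 is 4 (since 7·4 = 28 = 3·9 + 1), so t ≡ 4·6 = 24 ≡ 6 (mod 9).
    Then x = 2 + 7·6 = 44, valid modulo lcm(7, 9) = 63: x ≡ 44 (mod 63).
  Combine with x ≡ 4 (mod 5); new modulus lcm = 315.
    Write x = 44 + 63·t and substitute into x ≡ 4 (mod 5): 63·t ≡ 4 − 44 = -40 (mod 5).
    Reduce coefficients mod 5: 3·t ≡ 0 (mod 5).
    The inverse of 3 mod 5 is 2 (since 3·2 = 6 = 1·5 + 1), so t ≡ 2·0 = 0 ≡ 0 (mod 5).
    Then x = 44 + 63·0 = 44, valid modulo lcm(63, 5) = 315: x ≡ 44 (mod 315).
  Combine with x ≡ 6 (mod 11); new modulus lcm = 3465.
    Write x = 44 + 315·t and substitute into x ≡ 6 (mod 11): 315·t ≡ 6 − 44 = -38 (mod 11).
    Reduce coefficients mod 11: 7·t ≡ 6 (mod 11).
    The inverse of 7 mod 11 is 8 (since 7·8 = 56 = 5·11 + 1), so t ≡ 8·6 = 48 ≡ 4 (mod 11).
    Then x = 44 + 315·4 = 1304, valid modulo lcm(315, 11) = 3465: x ≡ 1304 (mod 3465).
Verify against each original: 1304 mod 7 = 2, 1304 mod 9 = 8, 1304 mod 5 = 4, 1304 mod 11 = 6.

x ≡ 1304 (mod 3465).


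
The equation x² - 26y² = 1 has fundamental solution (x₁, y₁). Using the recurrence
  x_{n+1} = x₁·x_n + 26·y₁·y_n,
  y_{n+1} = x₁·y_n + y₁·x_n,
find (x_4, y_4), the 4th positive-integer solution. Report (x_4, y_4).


Step 1: Find the fundamental solution (x₁, y₁) of x² - 26y² = 1.
  Expand √26 as a continued fraction. a₀ = ⌊√26⌋ = 5; iterate m_{k+1} = d_k·a_k − m_k, d_{k+1} = (26 − m_{k+1}²)/d_k, a_{k+1} = ⌊(a₀ + m_{k+1})/d_{k+1}⌋ (starting m₀ = 0, d₀ = 1), with convergents p_k = a_k·p_{k-1} + p_{k-2}, q_k = a_k·q_{k-1} + q_{k-2} (p₋₁ = 1, q₋₁ = 0):
  k = 0: a₀ = 5; p₀/q₀ = 5/1; p₀² − 26·q₀² = 25 − 26 = -1.
  k = 1: m = 5, d = 1, a = ⌊(5 + 5)/1⌋ = 10; p/q = (10·5 + 1)/(10·1 + 0) = 51/10; p² − 26·q² = 2601 − 2600 = 1.
  The first convergent with p² − 26·q² = 1 gives the fundamental solution (x₁, y₁) = (51, 10).
Step 2: Apply the recurrence (x_{n+1}, y_{n+1}) = (x₁x_n + 26y₁y_n, x₁y_n + y₁x_n) repeatedly.
  From (x_1, y_1) = (51, 10): x_2 = 51·51 + 26·10·10 = 5201; y_2 = 51·10 + 10·51 = 1020.
  From (x_2, y_2) = (5201, 1020): x_3 = 51·5201 + 26·10·1020 = 530451; y_3 = 51·1020 + 10·5201 = 104030.
  From (x_3, y_3) = (530451, 104030): x_4 = 51·530451 + 26·10·104030 = 54100801; y_4 = 51·104030 + 10·530451 = 10610040.
Step 3: Verify x_4² - 26·y_4² = 2926896668841601 - 2926896668841600 = 1 (should be 1). ✓

(x_1, y_1) = (51, 10); (x_4, y_4) = (54100801, 10610040).


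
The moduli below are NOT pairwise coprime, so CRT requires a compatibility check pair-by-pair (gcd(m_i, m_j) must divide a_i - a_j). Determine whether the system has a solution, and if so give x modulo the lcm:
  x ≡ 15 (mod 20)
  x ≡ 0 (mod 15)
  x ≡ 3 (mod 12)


Moduli 20, 15, 12 are not pairwise coprime, so CRT works modulo lcm(m_i) when all pairwise compatibility conditions hold.
Pairwise compatibility: gcd(m_i, m_j) must divide a_i - a_j for every pair.
Merge one congruence at a time:
  Start: x ≡ 15 (mod 20).
  Combine with x ≡ 0 (mod 15): gcd(20, 15) = 5; 0 - 15 = -15, which IS divisible by 5, so compatible.
    Write x = 15 + 20·t and substitute into x ≡ 0 (mod 15): 20·t ≡ 0 − 15 = -15 (mod 15).
    Divide the congruence (and modulus) by g = 5: 4·t ≡ -3 (mod 3).
    Reduce coefficients mod 3: 1·t ≡ 0 (mod 3).
    So t ≡ 0 (mod 3).
    Then x = 15 + 20·0 = 15, valid modulo lcm(20, 15) = 60: x ≡ 15 (mod 60).
  Combine with x ≡ 3 (mod 12): gcd(60, 12) = 12; 3 - 15 = -12, which IS divisible by 12, so compatible.
    Write x = 15 + 60·t and substitute into x ≡ 3 (mod 12): 60·t ≡ 3 − 15 = -12 (mod 12).
    Divide the congruence (and modulus) by g = 12: 5·t ≡ -1 (mod 1).
    Modulo 1 every t works; take t = 0.
    Then x = 15 + 60·0 = 15, valid modulo lcm(60, 12) = 60: x ≡ 15 (mod 60).
Verify: 15 mod 20 = 15, 15 mod 15 = 0, 15 mod 12 = 3.

x ≡ 15 (mod 60).


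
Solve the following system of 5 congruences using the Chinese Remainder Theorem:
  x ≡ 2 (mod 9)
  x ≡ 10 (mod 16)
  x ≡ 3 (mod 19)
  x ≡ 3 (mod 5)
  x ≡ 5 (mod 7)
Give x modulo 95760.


Product of moduli M = 9 · 16 · 19 · 5 · 7 = 95760.
Merge one congruence at a time:
  Start: x ≡ 2 (mod 9).
  Combine with x ≡ 10 (mod 16); new modulus lcm = 144.
    Write x = 2 + 9·t and substitute into x ≡ 10 (mod 16): 9·t ≡ 10 − 2 = 8 (mod 16).
    The inverse of 9 mod 16 is 9 (since 9·9 = 81 = 5·16 + 1), so t ≡ 9·8 = 72 ≡ 8 (mod 16).
    Then x = 2 + 9·8 = 74, valid modulo lcm(9, 16) = 144: x ≡ 74 (mod 144).
  Combine with x ≡ 3 (mod 19); new modulus lcm = 2736.
    Write x = 74 + 144·t and substitute into x ≡ 3 (mod 19): 144·t ≡ 3 − 74 = -71 (mod 19).
    Reduce coefficients mod 19: 11·t ≡ 5 (mod 19).
    The inverse of 11 mod 19 is 7 (since 11·7 = 77 = 4·19 + 1), so t ≡ 7·5 = 35 ≡ 16 (mod 19).
    Then x = 74 + 144·16 = 2378, valid modulo lcm(144, 19) = 2736: x ≡ 2378 (mod 2736).
  Combine with x ≡ 3 (mod 5); new modulus lcm = 13680.
    Write x = 2378 + 2736·t and substitute into x ≡ 3 (mod 5): 2736·t ≡ 3 − 2378 = -2375 (mod 5).
    Reduce coefficients mod 5: 1·t ≡ 0 (mod 5).
    So t ≡ 0 (mod 5).
    Then x = 2378 + 2736·0 = 2378, valid modulo lcm(2736, 5) = 13680: x ≡ 2378 (mod 13680).
  Combine with x ≡ 5 (mod 7); new modulus lcm = 95760.
    Write x = 2378 + 13680·t and substitute into x ≡ 5 (mod 7): 13680·t ≡ 5 − 2378 = -2373 (mod 7).
    Reduce coefficients mod 7: 2·t ≡ 0 (mod 7).
    The inverse of 2 mod 7 is 4 (since 2·4 = 8 = 1·7 + 1), so t ≡ 4·0 = 0 ≡ 0 (mod 7).
    Then x = 2378 + 13680·0 = 2378, valid modulo lcm(13680, 7) = 95760: x ≡ 2378 (mod 95760).
Verify against each original: 2378 mod 9 = 2, 2378 mod 16 = 10, 2378 mod 19 = 3, 2378 mod 5 = 3, 2378 mod 7 = 5.

x ≡ 2378 (mod 95760).


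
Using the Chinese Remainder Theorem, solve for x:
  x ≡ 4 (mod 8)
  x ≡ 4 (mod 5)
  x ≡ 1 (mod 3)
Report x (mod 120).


Moduli 8, 5, 3 are pairwise coprime; by CRT there is a unique solution modulo M = 8 · 5 · 3 = 120.
Solve pairwise, accumulating the modulus:
  Start with x ≡ 4 (mod 8).
  Combine with x ≡ 4 (mod 5): since gcd(8, 5) = 1, we get a unique residue mod 40.
    Write x = 4 + 8·t and substitute into x ≡ 4 (mod 5): 8·t ≡ 4 − 4 = 0 (mod 5).
    Reduce coefficients mod 5: 3·t ≡ 0 (mod 5).
    The inverse of 3 mod 5 is 2 (since 3·2 = 6 = 1·5 + 1), so t ≡ 2·0 = 0 ≡ 0 (mod 5).
    Then x = 4 + 8·0 = 4, valid modulo lcm(8, 5) = 40: x ≡ 4 (mod 40).
  Combine with x ≡ 1 (mod 3): since gcd(40, 3) = 1, we get a unique residue mod 120.
    Write x = 4 + 40·t and substitute into x ≡ 1 (mod 3): 40·t ≡ 1 − 4 = -3 (mod 3).
    Reduce coefficients mod 3: 1·t ≡ 0 (mod 3).
    So t ≡ 0 (mod 3).
    Then x = 4 + 40·0 = 4, valid modulo lcm(40, 3) = 120: x ≡ 4 (mod 120).
Verify: 4 mod 8 = 4 ✓, 4 mod 5 = 4 ✓, 4 mod 3 = 1 ✓.

x ≡ 4 (mod 120).


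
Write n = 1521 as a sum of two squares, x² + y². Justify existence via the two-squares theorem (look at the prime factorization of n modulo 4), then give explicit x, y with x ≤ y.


Step 1: Factor n = 1521 = 3^2 · 13^2.
Step 2: Check the mod-4 condition on each prime factor: 3 ≡ 3 (mod 4), exponent 2 (must be even); 13 ≡ 1 (mod 4), exponent 2.
All primes ≡ 3 (mod 4) appear to even exponent (or don't appear), so by the two-squares theorem n IS expressible as a sum of two squares.
Step 3: Build a representation. Group n = k² · m with k = 3 and m = 13 · 13 = 169 (a product of primes ≡ 1 (mod 4)); a representation of m scales to one of n via (k·x)² + (k·y)² = k²(x² + y²). Each prime p ≡ 1 (mod 4) is itself a sum of two squares; find a² by testing p − a² for a perfect square:
  13: 13 − 1² = 12, 13 − 2² = 9 = 3² ⇒ 13 = 2² + 3².
  Combine using the Brahmagupta–Fibonacci identity (a² + b²)(c² + d²) = (ac − bd)² + (ad + bc)² = (ac + bd)² + (ad − bc)²:
  13 · 13 = 169: from (2² + 3²)(2² + 3²), take (2·2 − 3·3, 2·3 + 3·2) = (4 − 9, 6 + 6) = (-5, 12); dropping signs (only squares matter) gives (5, 12); check 5² + 12² = 25 + 144 = 169 ✓.
  Scale by k = 3: (3·5, 3·12) = (15, 36).
Step 4: Order so x ≤ y and verify: 15² + 36² = 225 + 1296 = 1521 = n. ✓

n = 1521 = 15² + 36² (one valid representation with x ≤ y).


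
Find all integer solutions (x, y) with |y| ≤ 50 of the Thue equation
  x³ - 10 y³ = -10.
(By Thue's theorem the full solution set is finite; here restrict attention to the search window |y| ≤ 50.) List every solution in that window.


The equation is x³ - 10y³ = -10. For fixed y, x³ = 10·y³ − 10, so a solution requires the RHS to be a perfect cube.
Strategy: iterate y from -50 to 50, compute RHS = 10·y³ − 10, and check whether it is a (positive or negative) perfect cube.
Check small values of y:
  y = 0: RHS = -10 is not a perfect cube.
  y = 1: RHS = 0 = (0)³ ⇒ x = 0 works.
  y = -1: RHS = -20 is not a perfect cube.
  y = 2: RHS = 70 is not a perfect cube.
  y = -2: RHS = -90 is not a perfect cube.
  y = 3: RHS = 260 is not a perfect cube.
  y = -3: RHS = -280 is not a perfect cube.
Continuing the search up to |y| = 50 finds no further solutions beyond those listed.
Collected solutions: (0, 1).

Solutions (with |y| ≤ 50): (0, 1).


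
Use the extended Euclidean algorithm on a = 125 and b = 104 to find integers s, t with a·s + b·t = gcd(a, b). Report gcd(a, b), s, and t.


Euclidean algorithm on (125, 104) — divide until remainder is 0:
  125 = 1 · 104 + 21
  104 = 4 · 21 + 20
  21 = 1 · 20 + 1
  20 = 20 · 1 + 0
gcd(125, 104) = 1.
Track Bezout coefficients alongside the remainders: start with r₀ = 125 = a·1 + b·0 (s = 1, t = 0) and r₁ = 104 = a·0 + b·1 (s = 0, t = 1); each new remainder r_{k+1} = r_{k-1} − q_k·r_k inherits s_{k+1} = s_{k-1} − q_k·s_k, t_{k+1} = t_{k-1} − q_k·t_k, so r_k = a·s_k + b·t_k at every step:
  q = 1: r = 21, s = 1 − 1·0 = 1, t = 0 − 1·1 = -1  (check: 125·1 + 104·(-1) = 21)
  q = 4: r = 20, s = 0 − 4·1 = -4, t = 1 − 4·(-1) = 5  (check: 125·(-4) + 104·5 = 20)
  q = 1: r = 1, s = 1 − 1·(-4) = 5, t = -1 − 1·5 = -6  (check: 125·5 + 104·(-6) = 1)
The row with r = 1 (the gcd) gives the Bezout coefficients s = 5, t = -6.
Result: 125 · (5) + 104 · (-6) = 1.

gcd(125, 104) = 1; s = 5, t = -6 (check: 125·5 + 104·(-6) = 1).


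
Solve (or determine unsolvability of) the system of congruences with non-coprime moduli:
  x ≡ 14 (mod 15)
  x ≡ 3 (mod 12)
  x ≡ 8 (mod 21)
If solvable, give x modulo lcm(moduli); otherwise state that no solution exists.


Moduli 15, 12, 21 are not pairwise coprime, so CRT works modulo lcm(m_i) when all pairwise compatibility conditions hold.
Pairwise compatibility: gcd(m_i, m_j) must divide a_i - a_j for every pair.
Merge one congruence at a time:
  Start: x ≡ 14 (mod 15).
  Combine with x ≡ 3 (mod 12): gcd(15, 12) = 3, and 3 - 14 = -11 is NOT divisible by 3.
    ⇒ system is inconsistent (no integer solution).

No solution (the system is inconsistent).


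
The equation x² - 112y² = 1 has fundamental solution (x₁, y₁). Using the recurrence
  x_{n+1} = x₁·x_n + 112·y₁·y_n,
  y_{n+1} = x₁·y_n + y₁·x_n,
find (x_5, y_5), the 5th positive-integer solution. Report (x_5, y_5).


Step 1: Find the fundamental solution (x₁, y₁) of x² - 112y² = 1.
  Expand √112 as a continued fraction. a₀ = ⌊√112⌋ = 10; iterate m_{k+1} = d_k·a_k − m_k, d_{k+1} = (112 − m_{k+1}²)/d_k, a_{k+1} = ⌊(a₀ + m_{k+1})/d_{k+1}⌋ (starting m₀ = 0, d₀ = 1), with convergents p_k = a_k·p_{k-1} + p_{k-2}, q_k = a_k·q_{k-1} + q_{k-2} (p₋₁ = 1, q₋₁ = 0):
  k = 0: a₀ = 10; p₀/q₀ = 10/1; p₀² − 112·q₀² = 100 − 112 = -12.
  k = 1: m = 10, d = 12, a = ⌊(10 + 10)/12⌋ = 1; p/q = (1·10 + 1)/(1·1 + 0) = 11/1; p² − 112·q² = 121 − 112 = 9.
  k = 2: m = 2, d = 9, a = ⌊(10 + 2)/9⌋ = 1; p/q = (1·11 + 10)/(1·1 + 1) = 21/2; p² − 112·q² = 441 − 448 = -7.
  k = 3: m = 7, d = 7, a = ⌊(10 + 7)/7⌋ = 2; p/q = (2·21 + 11)/(2·2 + 1) = 53/5; p² − 112·q² = 2809 − 2800 = 9.
  k = 4: m = 7, d = 9, a = ⌊(10 + 7)/9⌋ = 1; p/q = (1·53 + 21)/(1·5 + 2) = 74/7; p² − 112·q² = 5476 − 5488 = -12.
  k = 5: m = 2, d = 12, a = ⌊(10 + 2)/12⌋ = 1; p/q = (1·74 + 53)/(1·7 + 5) = 127/12; p² − 112·q² = 16129 − 16128 = 1.
  The first convergent with p² − 112·q² = 1 gives the fundamental solution (x₁, y₁) = (127, 12).
Step 2: Apply the recurrence (x_{n+1}, y_{n+1}) = (x₁x_n + 112y₁y_n, x₁y_n + y₁x_n) repeatedly.
  From (x_1, y_1) = (127, 12): x_2 = 127·127 + 112·12·12 = 32257; y_2 = 127·12 + 12·127 = 3048.
  From (x_2, y_2) = (32257, 3048): x_3 = 127·32257 + 112·12·3048 = 8193151; y_3 = 127·3048 + 12·32257 = 774180.
  From (x_3, y_3) = (8193151, 774180): x_4 = 127·8193151 + 112·12·774180 = 2081028097; y_4 = 127·774180 + 12·8193151 = 196638672.
  From (x_4, y_4) = (2081028097, 196638672): x_5 = 127·2081028097 + 112·12·196638672 = 528572943487; y_5 = 127·196638672 + 12·2081028097 = 49945448508.
Step 3: Verify x_5² - 112·y_5² = 279389356586511295719169 - 279389356586511295719168 = 1 (should be 1). ✓

(x_1, y_1) = (127, 12); (x_5, y_5) = (528572943487, 49945448508).


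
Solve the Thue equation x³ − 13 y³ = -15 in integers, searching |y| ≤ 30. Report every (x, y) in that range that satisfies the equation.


The equation is x³ - 13y³ = -15. For fixed y, x³ = 13·y³ − 15, so a solution requires the RHS to be a perfect cube.
Strategy: iterate y from -30 to 30, compute RHS = 13·y³ − 15, and check whether it is a (positive or negative) perfect cube.
Check small values of y:
  y = 0: RHS = -15 is not a perfect cube.
  y = 1: RHS = -2 is not a perfect cube.
  y = -1: RHS = -28 is not a perfect cube.
  y = 2: RHS = 89 is not a perfect cube.
  y = -2: RHS = -119 is not a perfect cube.
  y = 3: RHS = 336 is not a perfect cube.
  y = -3: RHS = -366 is not a perfect cube.
Continuing the search up to |y| = 30 finds no solutions either.
No (x, y) in the scanned range satisfies the equation.

No integer solutions with |y| ≤ 30.


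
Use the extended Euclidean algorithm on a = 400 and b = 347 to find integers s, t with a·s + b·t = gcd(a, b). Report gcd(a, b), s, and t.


Euclidean algorithm on (400, 347) — divide until remainder is 0:
  400 = 1 · 347 + 53
  347 = 6 · 53 + 29
  53 = 1 · 29 + 24
  29 = 1 · 24 + 5
  24 = 4 · 5 + 4
  5 = 1 · 4 + 1
  4 = 4 · 1 + 0
gcd(400, 347) = 1.
Track Bezout coefficients alongside the remainders: start with r₀ = 400 = a·1 + b·0 (s = 1, t = 0) and r₁ = 347 = a·0 + b·1 (s = 0, t = 1); each new remainder r_{k+1} = r_{k-1} − q_k·r_k inherits s_{k+1} = s_{k-1} − q_k·s_k, t_{k+1} = t_{k-1} − q_k·t_k, so r_k = a·s_k + b·t_k at every step:
  q = 1: r = 53, s = 1 − 1·0 = 1, t = 0 − 1·1 = -1  (check: 400·1 + 347·(-1) = 53)
  q = 6: r = 29, s = 0 − 6·1 = -6, t = 1 − 6·(-1) = 7  (check: 400·(-6) + 347·7 = 29)
  q = 1: r = 24, s = 1 − 1·(-6) = 7, t = -1 − 1·7 = -8  (check: 400·7 + 347·(-8) = 24)
  q = 1: r = 5, s = -6 − 1·7 = -13, t = 7 − 1·(-8) = 15  (check: 400·(-13) + 347·15 = 5)
  q = 4: r = 4, s = 7 − 4·(-13) = 59, t = -8 − 4·15 = -68  (check: 400·59 + 347·(-68) = 4)
  q = 1: r = 1, s = -13 − 1·59 = -72, t = 15 − 1·(-68) = 83  (check: 400·(-72) + 347·83 = 1)
The row with r = 1 (the gcd) gives the Bezout coefficients s = -72, t = 83.
Result: 400 · (-72) + 347 · (83) = 1.

gcd(400, 347) = 1; s = -72, t = 83 (check: 400·(-72) + 347·83 = 1).


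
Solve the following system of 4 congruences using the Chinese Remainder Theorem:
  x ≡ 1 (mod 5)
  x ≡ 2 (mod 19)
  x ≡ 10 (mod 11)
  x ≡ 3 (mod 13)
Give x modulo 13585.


Product of moduli M = 5 · 19 · 11 · 13 = 13585.
Merge one congruence at a time:
  Start: x ≡ 1 (mod 5).
  Combine with x ≡ 2 (mod 19); new modulus lcm = 95.
    Write x = 1 + 5·t and substitute into x ≡ 2 (mod 19): 5·t ≡ 2 − 1 = 1 (mod 19).
    The inverse of 5 mod 19 is 4 (since 5·4 = 20 = 1·19 + 1), so t ≡ 4·1 = 4 ≡ 4 (mod 19).
    Then x = 1 + 5·4 = 21, valid modulo lcm(5, 19) = 95: x ≡ 21 (mod 95).
  Combine with x ≡ 10 (mod 11); new modulus lcm = 1045.
    Write x = 21 + 95·t and substitute into x ≡ 10 (mod 11): 95·t ≡ 10 − 21 = -11 (mod 11).
    Reduce coefficients mod 11: 7·t ≡ 0 (mod 11).
    The inverse of 7 mod 11 is 8 (since 7·8 = 56 = 5·11 + 1), so t ≡ 8·0 = 0 ≡ 0 (mod 11).
    Then x = 21 + 95·0 = 21, valid modulo lcm(95, 11) = 1045: x ≡ 21 (mod 1045).
  Combine with x ≡ 3 (mod 13); new modulus lcm = 13585.
    Write x = 21 + 1045·t and substitute into x ≡ 3 (mod 13): 1045·t ≡ 3 − 21 = -18 (mod 13).
    Reduce coefficients mod 13: 5·t ≡ 8 (mod 13).
    The inverse of 5 mod 13 is 8 (since 5·8 = 40 = 3·13 + 1), so t ≡ 8·8 = 64 ≡ 12 (mod 13).
    Then x = 21 + 1045·12 = 12561, valid modulo lcm(1045, 13) = 13585: x ≡ 12561 (mod 13585).
Verify against each original: 12561 mod 5 = 1, 12561 mod 19 = 2, 12561 mod 11 = 10, 12561 mod 13 = 3.

x ≡ 12561 (mod 13585).


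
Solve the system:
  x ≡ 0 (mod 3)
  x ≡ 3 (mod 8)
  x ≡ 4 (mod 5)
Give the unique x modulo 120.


Moduli 3, 8, 5 are pairwise coprime; by CRT there is a unique solution modulo M = 3 · 8 · 5 = 120.
Solve pairwise, accumulating the modulus:
  Start with x ≡ 0 (mod 3).
  Combine with x ≡ 3 (mod 8): since gcd(3, 8) = 1, we get a unique residue mod 24.
    Write x = 0 + 3·t and substitute into x ≡ 3 (mod 8): 3·t ≡ 3 − 0 = 3 (mod 8).
    The inverse of 3 mod 8 is 3 (since 3·3 = 9 = 1·8 + 1), so t ≡ 3·3 = 9 ≡ 1 (mod 8).
    Then x = 0 + 3·1 = 3, valid modulo lcm(3, 8) = 24: x ≡ 3 (mod 24).
  Combine with x ≡ 4 (mod 5): since gcd(24, 5) = 1, we get a unique residue mod 120.
    Write x = 3 + 24·t and substitute into x ≡ 4 (mod 5): 24·t ≡ 4 − 3 = 1 (mod 5).
    Reduce coefficients mod 5: 4·t ≡ 1 (mod 5).
    The inverse of 4 mod 5 is 4 (since 4·4 = 16 = 3·5 + 1), so t ≡ 4·1 = 4 ≡ 4 (mod 5).
    Then x = 3 + 24·4 = 99, valid modulo lcm(24, 5) = 120: x ≡ 99 (mod 120).
Verify: 99 mod 3 = 0 ✓, 99 mod 8 = 3 ✓, 99 mod 5 = 4 ✓.

x ≡ 99 (mod 120).


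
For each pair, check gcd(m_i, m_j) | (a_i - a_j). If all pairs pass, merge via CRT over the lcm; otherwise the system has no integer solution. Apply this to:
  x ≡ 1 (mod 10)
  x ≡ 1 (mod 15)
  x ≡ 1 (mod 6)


Moduli 10, 15, 6 are not pairwise coprime, so CRT works modulo lcm(m_i) when all pairwise compatibility conditions hold.
Pairwise compatibility: gcd(m_i, m_j) must divide a_i - a_j for every pair.
Merge one congruence at a time:
  Start: x ≡ 1 (mod 10).
  Combine with x ≡ 1 (mod 15): gcd(10, 15) = 5; 1 - 1 = 0, which IS divisible by 5, so compatible.
    Write x = 1 + 10·t and substitute into x ≡ 1 (mod 15): 10·t ≡ 1 − 1 = 0 (mod 15).
    Divide the congruence (and modulus) by g = 5: 2·t ≡ 0 (mod 3).
    The inverse of 2 mod 3 is 2 (since 2·2 = 4 = 1·3 + 1), so t ≡ 2·0 = 0 ≡ 0 (mod 3).
    Then x = 1 + 10·0 = 1, valid modulo lcm(10, 15) = 30: x ≡ 1 (mod 30).
  Combine with x ≡ 1 (mod 6): gcd(30, 6) = 6; 1 - 1 = 0, which IS divisible by 6, so compatible.
    Write x = 1 + 30·t and substitute into x ≡ 1 (mod 6): 30·t ≡ 1 − 1 = 0 (mod 6).
    Divide the congruence (and modulus) by g = 6: 5·t ≡ 0 (mod 1).
    Modulo 1 every t works; take t = 0.
    Then x = 1 + 30·0 = 1, valid modulo lcm(30, 6) = 30: x ≡ 1 (mod 30).
Verify: 1 mod 10 = 1, 1 mod 15 = 1, 1 mod 6 = 1.

x ≡ 1 (mod 30).


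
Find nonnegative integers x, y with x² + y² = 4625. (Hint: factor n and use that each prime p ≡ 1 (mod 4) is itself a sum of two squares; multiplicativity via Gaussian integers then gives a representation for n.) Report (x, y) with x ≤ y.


Step 1: Factor n = 4625 = 5^3 · 37.
Step 2: Check the mod-4 condition on each prime factor: 5 ≡ 1 (mod 4), exponent 3; 37 ≡ 1 (mod 4), exponent 1.
All primes ≡ 3 (mod 4) appear to even exponent (or don't appear), so by the two-squares theorem n IS expressible as a sum of two squares.
Step 3: Build a representation. Group n = k² · m with k = 5 and m = 5 · 37 = 185 (a product of primes ≡ 1 (mod 4)); a representation of m scales to one of n via (k·x)² + (k·y)² = k²(x² + y²). Each prime p ≡ 1 (mod 4) is itself a sum of two squares; find a² by testing p − a² for a perfect square:
  5: 5 − 1² = 4 = 2² ⇒ 5 = 1² + 2².
  37: 37 − 1² = 36 = 6² ⇒ 37 = 1² + 6².
  Combine using the Brahmagupta–Fibonacci identity (a² + b²)(c² + d²) = (ac − bd)² + (ad + bc)² = (ac + bd)² + (ad − bc)²:
  5 · 37 = 185: from (1² + 2²)(1² + 6²), take (1·1 − 2·6, 1·6 + 2·1) = (1 − 12, 6 + 2) = (-11, 8); dropping signs (only squares matter) gives (11, 8); check 11² + 8² = 121 + 64 = 185 ✓.
  Scale by k = 5: (5·11, 5·8) = (55, 40).
Step 4: Order so x ≤ y and verify: 40² + 55² = 1600 + 3025 = 4625 = n. ✓

n = 4625 = 40² + 55² (one valid representation with x ≤ y).


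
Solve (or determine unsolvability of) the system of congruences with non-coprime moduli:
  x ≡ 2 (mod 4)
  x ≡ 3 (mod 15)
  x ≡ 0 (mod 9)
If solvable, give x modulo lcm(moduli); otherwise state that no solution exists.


Moduli 4, 15, 9 are not pairwise coprime, so CRT works modulo lcm(m_i) when all pairwise compatibility conditions hold.
Pairwise compatibility: gcd(m_i, m_j) must divide a_i - a_j for every pair.
Merge one congruence at a time:
  Start: x ≡ 2 (mod 4).
  Combine with x ≡ 3 (mod 15): gcd(4, 15) = 1; 3 - 2 = 1, which IS divisible by 1, so compatible.
    Write x = 2 + 4·t and substitute into x ≡ 3 (mod 15): 4·t ≡ 3 − 2 = 1 (mod 15).
    The inverse of 4 mod 15 is 4 (since 4·4 = 16 = 1·15 + 1), so t ≡ 4·1 = 4 ≡ 4 (mod 15).
    Then x = 2 + 4·4 = 18, valid modulo lcm(4, 15) = 60: x ≡ 18 (mod 60).
  Combine with x ≡ 0 (mod 9): gcd(60, 9) = 3; 0 - 18 = -18, which IS divisible by 3, so compatible.
    Write x = 18 + 60·t and substitute into x ≡ 0 (mod 9): 60·t ≡ 0 − 18 = -18 (mod 9).
    Divide the congruence (and modulus) by g = 3: 20·t ≡ -6 (mod 3).
    Reduce coefficients mod 3: 2·t ≡ 0 (mod 3).
    The inverse of 2 mod 3 is 2 (since 2·2 = 4 = 1·3 + 1), so t ≡ 2·0 = 0 ≡ 0 (mod 3).
    Then x = 18 + 60·0 = 18, valid modulo lcm(60, 9) = 180: x ≡ 18 (mod 180).
Verify: 18 mod 4 = 2, 18 mod 15 = 3, 18 mod 9 = 0.

x ≡ 18 (mod 180).


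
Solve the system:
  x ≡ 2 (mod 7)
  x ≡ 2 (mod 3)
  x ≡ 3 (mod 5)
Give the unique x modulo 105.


Moduli 7, 3, 5 are pairwise coprime; by CRT there is a unique solution modulo M = 7 · 3 · 5 = 105.
Solve pairwise, accumulating the modulus:
  Start with x ≡ 2 (mod 7).
  Combine with x ≡ 2 (mod 3): since gcd(7, 3) = 1, we get a unique residue mod 21.
    Write x = 2 + 7·t and substitute into x ≡ 2 (mod 3): 7·t ≡ 2 − 2 = 0 (mod 3).
    Reduce coefficients mod 3: 1·t ≡ 0 (mod 3).
    So t ≡ 0 (mod 3).
    Then x = 2 + 7·0 = 2, valid modulo lcm(7, 3) = 21: x ≡ 2 (mod 21).
  Combine with x ≡ 3 (mod 5): since gcd(21, 5) = 1, we get a unique residue mod 105.
    Write x = 2 + 21·t and substitute into x ≡ 3 (mod 5): 21·t ≡ 3 − 2 = 1 (mod 5).
    Reduce coefficients mod 5: 1·t ≡ 1 (mod 5).
    So t ≡ 1 (mod 5).
    Then x = 2 + 21·1 = 23, valid modulo lcm(21, 5) = 105: x ≡ 23 (mod 105).
Verify: 23 mod 7 = 2 ✓, 23 mod 3 = 2 ✓, 23 mod 5 = 3 ✓.

x ≡ 23 (mod 105).


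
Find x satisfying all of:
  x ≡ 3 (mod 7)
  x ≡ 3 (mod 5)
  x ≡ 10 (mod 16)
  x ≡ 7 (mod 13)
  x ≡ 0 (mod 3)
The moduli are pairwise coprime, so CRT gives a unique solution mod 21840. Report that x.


Product of moduli M = 7 · 5 · 16 · 13 · 3 = 21840.
Merge one congruence at a time:
  Start: x ≡ 3 (mod 7).
  Combine with x ≡ 3 (mod 5); new modulus lcm = 35.
    Write x = 3 + 7·t and substitute into x ≡ 3 (mod 5): 7·t ≡ 3 − 3 = 0 (mod 5).
    Reduce coefficients mod 5: 2·t ≡ 0 (mod 5).
    The inverse of 2 mod 5 is 3 (since 2·3 = 6 = 1·5 + 1), so t ≡ 3·0 = 0 ≡ 0 (mod 5).
    Then x = 3 + 7·0 = 3, valid modulo lcm(7, 5) = 35: x ≡ 3 (mod 35).
  Combine with x ≡ 10 (mod 16); new modulus lcm = 560.
    Write x = 3 + 35·t and substitute into x ≡ 10 (mod 16): 35·t ≡ 10 − 3 = 7 (mod 16).
    Reduce coefficients mod 16: 3·t ≡ 7 (mod 16).
    The inverse of 3 mod 16 is 11 (since 3·11 = 33 = 2·16 + 1), so t ≡ 11·7 = 77 ≡ 13 (mod 16).
    Then x = 3 + 35·13 = 458, valid modulo lcm(35, 16) = 560: x ≡ 458 (mod 560).
  Combine with x ≡ 7 (mod 13); new modulus lcm = 7280.
    Write x = 458 + 560·t and substitute into x ≡ 7 (mod 13): 560·t ≡ 7 − 458 = -451 (mod 13).
    Reduce coefficients mod 13: 1·t ≡ 4 (mod 13).
    So t ≡ 4 (mod 13).
    Then x = 458 + 560·4 = 2698, valid modulo lcm(560, 13) = 7280: x ≡ 2698 (mod 7280).
  Combine with x ≡ 0 (mod 3); new modulus lcm = 21840.
    Write x = 2698 + 7280·t and substitute into x ≡ 0 (mod 3): 7280·t ≡ 0 − 2698 = -2698 (mod 3).
    Reduce coefficients mod 3: 2·t ≡ 2 (mod 3).
    The inverse of 2 mod 3 is 2 (since 2·2 = 4 = 1·3 + 1), so t ≡ 2·2 = 4 ≡ 1 (mod 3).
    Then x = 2698 + 7280·1 = 9978, valid modulo lcm(7280, 3) = 21840: x ≡ 9978 (mod 21840).
Verify against each original: 9978 mod 7 = 3, 9978 mod 5 = 3, 9978 mod 16 = 10, 9978 mod 13 = 7, 9978 mod 3 = 0.

x ≡ 9978 (mod 21840).


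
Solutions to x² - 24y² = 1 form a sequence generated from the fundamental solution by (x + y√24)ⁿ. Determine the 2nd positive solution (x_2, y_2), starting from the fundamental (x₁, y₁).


Step 1: Find the fundamental solution (x₁, y₁) of x² - 24y² = 1.
  Expand √24 as a continued fraction. a₀ = ⌊√24⌋ = 4; iterate m_{k+1} = d_k·a_k − m_k, d_{k+1} = (24 − m_{k+1}²)/d_k, a_{k+1} = ⌊(a₀ + m_{k+1})/d_{k+1}⌋ (starting m₀ = 0, d₀ = 1), with convergents p_k = a_k·p_{k-1} + p_{k-2}, q_k = a_k·q_{k-1} + q_{k-2} (p₋₁ = 1, q₋₁ = 0):
  k = 0: a₀ = 4; p₀/q₀ = 4/1; p₀² − 24·q₀² = 16 − 24 = -8.
  k = 1: m = 4, d = 8, a = ⌊(4 + 4)/8⌋ = 1; p/q = (1·4 + 1)/(1·1 + 0) = 5/1; p² − 24·q² = 25 − 24 = 1.
  The first convergent with p² − 24·q² = 1 gives the fundamental solution (x₁, y₁) = (5, 1).
Step 2: Apply the recurrence (x_{n+1}, y_{n+1}) = (x₁x_n + 24y₁y_n, x₁y_n + y₁x_n) repeatedly.
  From (x_1, y_1) = (5, 1): x_2 = 5·5 + 24·1·1 = 49; y_2 = 5·1 + 1·5 = 10.
Step 3: Verify x_2² - 24·y_2² = 2401 - 2400 = 1 (should be 1). ✓

(x_1, y_1) = (5, 1); (x_2, y_2) = (49, 10).


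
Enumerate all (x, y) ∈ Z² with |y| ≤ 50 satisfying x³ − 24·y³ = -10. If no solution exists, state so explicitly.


The equation is x³ - 24y³ = -10. For fixed y, x³ = 24·y³ − 10, so a solution requires the RHS to be a perfect cube.
Strategy: iterate y from -50 to 50, compute RHS = 24·y³ − 10, and check whether it is a (positive or negative) perfect cube.
Check small values of y:
  y = 0: RHS = -10 is not a perfect cube.
  y = 1: RHS = 14 is not a perfect cube.
  y = -1: RHS = -34 is not a perfect cube.
  y = 2: RHS = 182 is not a perfect cube.
  y = -2: RHS = -202 is not a perfect cube.
  y = 3: RHS = 638 is not a perfect cube.
  y = -3: RHS = -658 is not a perfect cube.
Continuing the search up to |y| = 50 finds no solutions either.
No (x, y) in the scanned range satisfies the equation.

No integer solutions with |y| ≤ 50.
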